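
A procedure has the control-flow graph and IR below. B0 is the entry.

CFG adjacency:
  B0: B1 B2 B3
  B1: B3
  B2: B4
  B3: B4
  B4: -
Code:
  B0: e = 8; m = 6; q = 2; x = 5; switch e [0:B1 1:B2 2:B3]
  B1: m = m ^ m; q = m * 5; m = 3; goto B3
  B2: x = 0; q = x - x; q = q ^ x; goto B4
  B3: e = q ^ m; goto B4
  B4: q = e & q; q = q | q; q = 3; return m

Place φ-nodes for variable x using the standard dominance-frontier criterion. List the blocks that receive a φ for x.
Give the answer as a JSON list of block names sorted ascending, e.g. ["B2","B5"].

idom tree: B1←B0 B2←B0 B3←B0 B4←B0
Dom∩ at merges:
  B3: preds {B0,B1}: {B0} ∩ {B0,B1} = {B0}; idom=B0
  B4: preds {B2,B3}: {B0,B2} ∩ {B0,B3} = {B0}; idom=B0

DF walk-up:
  B3←B0: walk · to B0
  B3←B1: walk B1 to B0
  B4←B2: walk B2 to B0
  B4←B3: walk B3 to B0
  B0: DF=∅
  B1: DF={B3}
  B2: DF={B4}
  B3: DF={B4}
  B4: DF=∅

φ for x: defs {B0,B2}
  DF⁺ = {B4}

Answer: ["B4"]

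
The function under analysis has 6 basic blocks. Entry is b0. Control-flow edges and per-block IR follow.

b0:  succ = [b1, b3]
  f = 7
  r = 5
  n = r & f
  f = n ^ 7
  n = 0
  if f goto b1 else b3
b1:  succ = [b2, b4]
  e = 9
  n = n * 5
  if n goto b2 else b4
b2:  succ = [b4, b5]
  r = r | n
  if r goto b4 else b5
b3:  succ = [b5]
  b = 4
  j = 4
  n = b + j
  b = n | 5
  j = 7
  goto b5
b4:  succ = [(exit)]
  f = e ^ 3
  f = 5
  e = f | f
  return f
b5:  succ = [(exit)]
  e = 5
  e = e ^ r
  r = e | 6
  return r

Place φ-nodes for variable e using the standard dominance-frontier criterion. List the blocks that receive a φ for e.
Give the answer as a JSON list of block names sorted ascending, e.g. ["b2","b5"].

idom tree: b1←b0 b2←b1 b3←b0 b4←b1 b5←b0
Dom at joins:
  b4: preds {b1,b2}: {b0,b1} ∩ {b0,b1,b2} = {b0,b1}; idom=b1
  b5: preds {b2,b3}: {b0,b1,b2} ∩ {b0,b3} = {b0}; idom=b0

DF walk-up:
  b4←b1: walk · to b1
  b4←b2: walk b2 to b1
  b5←b2: walk b2→b1 to b0
  b5←b3: walk b3 to b0
  b0 → ∅
  b1 → {b5}
  b2 → {b4,b5}
  b3 → {b5}
  b4 → ∅
  b5 → ∅

φ for e: defs {b1,b4,b5}
  DF⁺ = {b5}

Answer: ["b5"]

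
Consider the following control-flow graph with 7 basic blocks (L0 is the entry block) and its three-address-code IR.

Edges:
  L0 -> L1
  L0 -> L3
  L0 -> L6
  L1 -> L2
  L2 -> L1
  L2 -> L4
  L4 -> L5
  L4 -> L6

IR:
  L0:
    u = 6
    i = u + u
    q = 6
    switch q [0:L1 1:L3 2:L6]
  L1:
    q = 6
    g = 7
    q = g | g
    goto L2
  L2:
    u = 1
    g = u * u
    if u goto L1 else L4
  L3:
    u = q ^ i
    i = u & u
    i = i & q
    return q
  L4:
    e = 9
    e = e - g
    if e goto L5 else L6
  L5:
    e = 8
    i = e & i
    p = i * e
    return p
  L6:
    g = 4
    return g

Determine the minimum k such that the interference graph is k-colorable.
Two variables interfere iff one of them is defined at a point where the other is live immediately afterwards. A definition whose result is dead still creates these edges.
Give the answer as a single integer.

Answer: 3

Analysis:
def/use:
  L0: {i,q,u} / ∅
  L1: {g,q} / ∅
  L2: {g,u} / ∅
  L3: {i,u} / {i,q}
  L4: {e} / {g}
  L5: {e,i,p} / {i}
  L6: {g} / ∅

Liveness:
  L0: in=∅ out={i,q}
  L1: in={i} out={i}
  L2: in={i} out={g,i}
  L3: in={i,q} out=∅
  L4: in={g,i} out={i}
  L5: in={i} out=∅
  L6: in=∅ out=∅

Interfere edges:
  e↔{g,i}
  g↔{e,i,u}
  i↔{e,g,q,u}
  p↔∅
  q↔{i,u}
  u↔{g,i,q}

Chromatic number:
  {e,g,i} pairwise interfere (3-clique) ⇒ χ ≥ 3
  3-colouring: R0={i,p}  R1={g,q}  R2={e,u}
  χ = 3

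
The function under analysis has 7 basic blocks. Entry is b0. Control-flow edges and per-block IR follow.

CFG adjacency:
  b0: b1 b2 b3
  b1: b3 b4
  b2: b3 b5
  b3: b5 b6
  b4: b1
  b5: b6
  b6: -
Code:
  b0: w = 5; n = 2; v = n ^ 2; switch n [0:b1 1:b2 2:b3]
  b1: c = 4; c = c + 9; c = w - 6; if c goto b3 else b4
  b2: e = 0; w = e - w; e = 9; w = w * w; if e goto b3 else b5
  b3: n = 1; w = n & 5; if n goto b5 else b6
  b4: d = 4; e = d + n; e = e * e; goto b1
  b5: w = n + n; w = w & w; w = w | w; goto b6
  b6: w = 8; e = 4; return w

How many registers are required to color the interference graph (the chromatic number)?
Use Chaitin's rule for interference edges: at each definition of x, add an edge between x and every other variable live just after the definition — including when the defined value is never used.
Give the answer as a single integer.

Answer: 3

Working:
def/use:
  b0: {n,v,w} / ∅
  b1: {c} / {w}
  b2: {e,w} / {w}
  b3: {n,w} / ∅
  b4: {d,e} / {n}
  b5: {w} / {n}
  b6: {e,w} / ∅

Backward fixpoint:
  b0: in=∅ out={n,w}
  b1: in={n,w} out={n,w}
  b2: in={n,w} out={n}
  b3: in=∅ out={n}
  b4: in={n,w} out={n,w}
  b5: in={n} out=∅
  b6: in=∅ out=∅

Conflict graph:
  c↔{n,w}
  d↔{n,w}
  e↔{n,w}
  n↔{c,d,e,v,w}
  v↔{n,w}
  w↔{c,d,e,n,v}

Registers:
  clique {c,n,w} ⇒ need ≥ 3
  assign c→r2 d→r2 e→r2 n→r0 v→r2 w→r1 — no edge inside a register ⇒ χ ≤ 3
  χ = 3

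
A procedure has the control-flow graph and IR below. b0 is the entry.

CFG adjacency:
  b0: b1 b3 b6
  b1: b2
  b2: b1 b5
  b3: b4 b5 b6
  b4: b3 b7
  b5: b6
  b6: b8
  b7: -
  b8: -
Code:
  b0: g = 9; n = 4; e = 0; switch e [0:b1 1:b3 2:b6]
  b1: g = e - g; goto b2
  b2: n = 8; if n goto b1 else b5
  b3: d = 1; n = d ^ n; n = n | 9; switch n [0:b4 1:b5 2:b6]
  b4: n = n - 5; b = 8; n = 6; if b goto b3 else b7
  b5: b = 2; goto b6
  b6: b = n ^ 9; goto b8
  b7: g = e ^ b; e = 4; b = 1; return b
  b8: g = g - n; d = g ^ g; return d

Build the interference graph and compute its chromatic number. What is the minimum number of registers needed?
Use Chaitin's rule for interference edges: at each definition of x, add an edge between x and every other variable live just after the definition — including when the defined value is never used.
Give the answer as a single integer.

Block summaries:
  b0: def={e,g,n} ue=∅
  b1: def={g} ue={e,g}
  b2: def={n} ue=∅
  b3: def={d,n} ue={n}
  b4: def={b,n} ue={n}
  b5: def={b} ue=∅
  b6: def={b} ue={n}
  b7: def={b,e,g} ue={b,e}
  b8: def={d,g} ue={g,n}

Backward fixpoint:
  live b0: ∅→{e,g,n}
  live b1: {e,g}→{e,g}
  live b2: {e,g}→{e,g,n}
  live b3: {e,g,n}→{e,g,n}
  live b4: {e,g,n}→{b,e,g,n}
  live b5: {g,n}→{g,n}
  live b6: {g,n}→{g,n}
  live b7: {b,e}→∅
  live b8: {g,n}→∅

Conflict graph:
  b↔{e,g,n}
  d↔{e,g,n}
  e↔{b,d,g,n}
  g↔{b,d,e,n}
  n↔{b,d,e,g}

Registers:
  clique {b,e,g,n} ⇒ need ≥ 4
  4-colouring: r0={e}  r1={g}  r2={n}  r3={b,d}
  χ = 4

Answer: 4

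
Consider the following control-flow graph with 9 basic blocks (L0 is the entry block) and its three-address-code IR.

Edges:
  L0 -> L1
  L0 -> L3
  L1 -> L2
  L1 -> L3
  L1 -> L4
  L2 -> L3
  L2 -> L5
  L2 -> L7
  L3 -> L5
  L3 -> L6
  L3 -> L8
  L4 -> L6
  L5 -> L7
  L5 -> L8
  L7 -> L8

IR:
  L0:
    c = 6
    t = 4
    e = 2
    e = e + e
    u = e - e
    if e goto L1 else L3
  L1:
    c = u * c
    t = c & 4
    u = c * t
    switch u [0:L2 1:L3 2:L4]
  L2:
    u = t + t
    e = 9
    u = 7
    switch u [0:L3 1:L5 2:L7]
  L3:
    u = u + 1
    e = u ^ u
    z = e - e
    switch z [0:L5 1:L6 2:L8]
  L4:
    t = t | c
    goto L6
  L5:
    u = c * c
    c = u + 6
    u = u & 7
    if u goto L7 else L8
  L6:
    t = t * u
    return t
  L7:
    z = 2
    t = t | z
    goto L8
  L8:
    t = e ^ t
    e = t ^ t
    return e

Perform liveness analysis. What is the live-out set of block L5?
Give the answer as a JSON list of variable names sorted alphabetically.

Per-block:
  L0: def={c,e,t,u} ue=∅
  L1: def={c,t,u} ue={c,u}
  L2: def={e,u} ue={t}
  L3: def={e,u,z} ue={u}
  L4: def={t} ue={c,t}
  L5: def={c,u} ue={c}
  L6: def={t} ue={t,u}
  L7: def={t,z} ue={t}
  L8: def={e,t} ue={e,t}

Backward fixpoint:
  L0 li=∅ lo={c,t,u}
  L1 li={c,u} lo={c,t,u}
  L2 li={c,t} lo={c,e,t,u}
  L3 li={c,t,u} lo={c,e,t,u}
  L4 li={c,t,u} lo={t,u}
  L5 li={c,e,t} lo={e,t}
  L6 li={t,u} lo=∅
  L7 li={e,t} lo={e,t}
  L8 li={e,t} lo=∅

live-out(L5) = ["e", "t"]

Answer: ["e", "t"]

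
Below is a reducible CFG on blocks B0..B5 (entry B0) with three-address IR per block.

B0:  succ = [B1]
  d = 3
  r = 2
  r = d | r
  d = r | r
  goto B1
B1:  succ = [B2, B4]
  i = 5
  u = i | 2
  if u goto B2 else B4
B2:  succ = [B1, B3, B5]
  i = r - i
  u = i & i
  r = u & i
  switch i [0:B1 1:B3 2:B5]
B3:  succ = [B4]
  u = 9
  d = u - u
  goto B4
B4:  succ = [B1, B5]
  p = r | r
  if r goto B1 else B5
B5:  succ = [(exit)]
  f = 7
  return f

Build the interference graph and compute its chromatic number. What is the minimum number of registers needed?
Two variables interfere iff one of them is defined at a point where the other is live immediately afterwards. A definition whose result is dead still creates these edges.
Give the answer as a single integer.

Answer: 3

Analysis:
Block summaries:
  B0: def={d,r} ue=∅
  B1: def={i,u} ue=∅
  B2: def={i,r,u} ue={i,r}
  B3: def={d,u} ue=∅
  B4: def={p} ue={r}
  B5: def={f} ue=∅

Live sets:
  live B0: ∅→{r}
  live B1: {r}→{i,r}
  live B2: {i,r}→{r}
  live B3: {r}→{r}
  live B4: {r}→{r}
  live B5: ∅→∅

Conflict graph:
  d — {r}
  f — ∅
  i — {r,u}
  p — {r}
  r — {d,i,p,u}
  u — {i,r}

Colouring:
  lower bound: {i,r,u} mutually conflict ⇒ χ ≥ 3
  assign d→R1 f→R0 i→R1 p→R1 r→R0 u→R2 — no edge inside a register ⇒ χ ≤ 3
  χ = 3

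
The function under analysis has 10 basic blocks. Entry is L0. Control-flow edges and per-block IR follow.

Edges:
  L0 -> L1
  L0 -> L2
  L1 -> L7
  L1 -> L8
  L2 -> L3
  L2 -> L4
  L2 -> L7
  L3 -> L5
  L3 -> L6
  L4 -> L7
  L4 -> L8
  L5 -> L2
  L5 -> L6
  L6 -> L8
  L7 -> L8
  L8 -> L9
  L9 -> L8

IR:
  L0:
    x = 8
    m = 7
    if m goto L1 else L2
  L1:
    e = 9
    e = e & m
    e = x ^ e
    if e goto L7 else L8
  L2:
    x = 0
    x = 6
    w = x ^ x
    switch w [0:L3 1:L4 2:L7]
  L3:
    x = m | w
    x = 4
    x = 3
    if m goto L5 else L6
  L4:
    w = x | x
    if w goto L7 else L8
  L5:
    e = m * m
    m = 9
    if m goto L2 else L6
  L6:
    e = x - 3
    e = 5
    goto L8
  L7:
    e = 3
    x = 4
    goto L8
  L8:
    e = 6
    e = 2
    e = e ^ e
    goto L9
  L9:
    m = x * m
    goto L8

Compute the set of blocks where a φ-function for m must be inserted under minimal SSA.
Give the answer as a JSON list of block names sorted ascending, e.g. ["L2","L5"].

Answer: ["L2", "L6", "L7", "L8"]

Working:
idom tree: L1←L0 L2←L0 L3←L2 L4←L2 L5←L3 L6←L3 L7←L0 L8←L0 L9←L8
Dom∩ at merges:
  L2: preds {L0,L5}: {L0} ∩ {L0,L2,L3,L5} = {L0}; idom=L0
  L6: preds {L3,L5}: {L0,L2,L3} ∩ {L0,L2,L3,L5} = {L0,L2,L3}; idom=L3
  L7: preds {L1,L2,L4}: {L0,L1} ∩ {L0,L2} ∩ {L0,L2,L4} = {L0}; idom=L0
  L8: preds {L1,L4,L6,L7,L9}: {L0,L1} ∩ {L0,L2,L4} ∩ {L0,L2,L3,L6} ∩ {L0,L7} ∩ {L0,L8,L9} = {L0}; idom=L0

DF derivation:
  join L2 pred L0: · stop@L0
  join L2 pred L5: L5→L3→L2 stop@L0
  join L6 pred L3: · stop@L3
  join L6 pred L5: L5 stop@L3
  join L7 pred L1: L1 stop@L0
  join L7 pred L2: L2 stop@L0
  join L7 pred L4: L4→L2 stop@L0
  join L8 pred L1: L1 stop@L0
  join L8 pred L4: L4→L2 stop@L0
  join L8 pred L6: L6→L3→L2 stop@L0
  join L8 pred L7: L7 stop@L0
  join L8 pred L9: L9→L8 stop@L0
  L0 → ∅
  L1 → {L7,L8}
  L2 → {L2,L7,L8}
  L3 → {L2,L8}
  L4 → {L7,L8}
  L5 → {L2,L6}
  L6 → {L8}
  L7 → {L8}
  L8 → {L8}
  L9 → {L8}

φ for m: defs {L0,L5,L9}
  DF⁺ = {L2,L6,L7,L8}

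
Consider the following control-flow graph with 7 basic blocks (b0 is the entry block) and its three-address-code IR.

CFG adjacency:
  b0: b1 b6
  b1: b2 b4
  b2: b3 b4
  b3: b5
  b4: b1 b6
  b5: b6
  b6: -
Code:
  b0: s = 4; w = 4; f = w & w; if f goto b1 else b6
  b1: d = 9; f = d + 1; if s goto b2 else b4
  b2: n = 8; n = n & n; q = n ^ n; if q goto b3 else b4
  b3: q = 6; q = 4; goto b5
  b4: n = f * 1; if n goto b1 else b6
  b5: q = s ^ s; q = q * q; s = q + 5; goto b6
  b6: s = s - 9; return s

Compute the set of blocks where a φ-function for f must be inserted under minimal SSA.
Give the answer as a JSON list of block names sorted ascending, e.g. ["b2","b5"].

Answer: ["b1", "b6"]

Analysis:
idom tree: b1←b0 b2←b1 b3←b2 b4←b1 b5←b3 b6←b0
Dom∩ at merges:
  b1: preds {b0,b4}: {b0} ∩ {b0,b1,b4} = {b0}; idom=b0
  b4: preds {b1,b2}: {b0,b1} ∩ {b0,b1,b2} = {b0,b1}; idom=b1
  b6: preds {b0,b4,b5}: {b0} ∩ {b0,b1,b4} ∩ {b0,b1,b2,b3,b5} = {b0}; idom=b0

DF walk-up:
  b1←b0: walk · to b0
  b1←b4: walk b4→b1 to b0
  b4←b1: walk · to b1
  b4←b2: walk b2 to b1
  b6←b0: walk · to b0
  b6←b4: walk b4→b1 to b0
  b6←b5: walk b5→b3→b2→b1 to b0
  b0 → ∅
  b1 → {b1,b6}
  b2 → {b4,b6}
  b3 → {b6}
  b4 → {b1,b6}
  b5 → {b6}
  b6 → ∅

φ for f: defs {b0,b1}
  DF⁺ = {b1,b6}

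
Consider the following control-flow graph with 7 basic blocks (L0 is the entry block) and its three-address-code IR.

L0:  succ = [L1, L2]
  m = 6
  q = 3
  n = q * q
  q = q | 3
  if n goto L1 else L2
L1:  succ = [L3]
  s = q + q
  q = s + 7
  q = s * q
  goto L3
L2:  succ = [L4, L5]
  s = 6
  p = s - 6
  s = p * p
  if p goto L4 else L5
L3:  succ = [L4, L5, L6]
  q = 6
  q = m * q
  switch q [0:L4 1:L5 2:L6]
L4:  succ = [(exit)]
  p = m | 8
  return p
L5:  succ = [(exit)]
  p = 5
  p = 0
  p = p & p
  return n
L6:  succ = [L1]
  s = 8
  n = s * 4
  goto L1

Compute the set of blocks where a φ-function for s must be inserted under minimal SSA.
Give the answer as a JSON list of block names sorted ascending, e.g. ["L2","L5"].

Answer: ["L1", "L4", "L5"]

Derivation:
idom tree: L1←L0 L2←L0 L3←L1 L4←L0 L5←L0 L6←L3
Join-block Dom:
  L1: preds {L0,L6}: {L0} ∩ {L0,L1,L3,L6} = {L0}; idom=L0
  L4: preds {L2,L3}: {L0,L2} ∩ {L0,L1,L3} = {L0}; idom=L0
  L5: preds {L2,L3}: {L0,L2} ∩ {L0,L1,L3} = {L0}; idom=L0

DF derivation:
  join L1 pred L0: · stop@L0
  join L1 pred L6: L6→L3→L1 stop@L0
  join L4 pred L2: L2 stop@L0
  join L4 pred L3: L3→L1 stop@L0
  join L5 pred L2: L2 stop@L0
  join L5 pred L3: L3→L1 stop@L0
  DF(L0)=∅
  DF(L1)={L1,L4,L5}
  DF(L2)={L4,L5}
  DF(L3)={L1,L4,L5}
  DF(L4)=∅
  DF(L5)=∅
  DF(L6)={L1}

φ for s: defs {L1,L2,L6}
  DF⁺ = {L1,L4,L5}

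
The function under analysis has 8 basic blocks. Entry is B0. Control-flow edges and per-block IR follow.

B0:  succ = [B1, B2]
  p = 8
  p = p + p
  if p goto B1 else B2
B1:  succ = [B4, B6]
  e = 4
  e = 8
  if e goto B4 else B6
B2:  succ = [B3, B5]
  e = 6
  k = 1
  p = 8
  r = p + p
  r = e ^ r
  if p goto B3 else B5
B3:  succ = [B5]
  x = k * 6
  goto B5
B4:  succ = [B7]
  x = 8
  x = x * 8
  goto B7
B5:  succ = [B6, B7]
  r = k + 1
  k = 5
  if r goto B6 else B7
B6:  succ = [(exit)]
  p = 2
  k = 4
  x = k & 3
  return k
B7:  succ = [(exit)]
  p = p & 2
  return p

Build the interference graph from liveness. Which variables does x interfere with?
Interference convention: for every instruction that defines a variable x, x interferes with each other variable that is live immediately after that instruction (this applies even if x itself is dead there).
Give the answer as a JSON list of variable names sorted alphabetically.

def/use:
  B0 def {p} use ∅
  B1 def {e} use ∅
  B2 def {e,k,p,r} use ∅
  B3 def {x} use {k}
  B4 def {x} use ∅
  B5 def {k,r} use {k}
  B6 def {k,p,x} use ∅
  B7 def {p} use {p}

Backward fixpoint:
  live B0: ∅→{p}
  live B1: {p}→{p}
  live B2: ∅→{k,p}
  live B3: {k,p}→{k,p}
  live B4: {p}→{p}
  live B5: {k,p}→{p}
  live B6: ∅→∅
  live B7: {p}→∅

Interfere edges:
  e — {k,p,r}
  k — {e,p,r,x}
  p — {e,k,r,x}
  r — {e,k,p}
  x — {k,p}

N(x) = ["k", "p"]

Answer: ["k", "p"]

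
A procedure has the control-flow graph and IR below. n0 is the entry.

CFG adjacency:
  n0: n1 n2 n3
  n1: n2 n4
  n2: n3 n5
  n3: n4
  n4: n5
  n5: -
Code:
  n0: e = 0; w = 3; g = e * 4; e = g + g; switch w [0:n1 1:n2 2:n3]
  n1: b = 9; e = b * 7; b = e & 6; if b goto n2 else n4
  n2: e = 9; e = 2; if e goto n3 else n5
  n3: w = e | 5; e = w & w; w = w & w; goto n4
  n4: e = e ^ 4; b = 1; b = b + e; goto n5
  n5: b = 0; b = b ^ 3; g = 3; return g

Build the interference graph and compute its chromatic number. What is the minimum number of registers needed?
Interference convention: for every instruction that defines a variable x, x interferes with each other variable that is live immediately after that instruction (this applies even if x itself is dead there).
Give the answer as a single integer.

Answer: 2

Working:
Per-block:
  n0: def={e,g,w} ue=∅
  n1: def={b,e} ue=∅
  n2: def={e} ue=∅
  n3: def={e,w} ue={e}
  n4: def={b,e} ue={e}
  n5: def={b,g} ue=∅

Backward fixpoint:
  n0 li=∅ lo={e}
  n1 li=∅ lo={e}
  n2 li=∅ lo={e}
  n3 li={e} lo={e}
  n4 li={e} lo=∅
  n5 li=∅ lo=∅

Interfere edges:
  b: {e}
  e: {b,w}
  g: {w}
  w: {e,g}

Chromatic number:
  lower bound: {b,e} mutually conflict ⇒ χ ≥ 2
  assign b→r1 e→r0 g→r0 w→r1 — no edge inside a register ⇒ χ ≤ 2
  χ = 2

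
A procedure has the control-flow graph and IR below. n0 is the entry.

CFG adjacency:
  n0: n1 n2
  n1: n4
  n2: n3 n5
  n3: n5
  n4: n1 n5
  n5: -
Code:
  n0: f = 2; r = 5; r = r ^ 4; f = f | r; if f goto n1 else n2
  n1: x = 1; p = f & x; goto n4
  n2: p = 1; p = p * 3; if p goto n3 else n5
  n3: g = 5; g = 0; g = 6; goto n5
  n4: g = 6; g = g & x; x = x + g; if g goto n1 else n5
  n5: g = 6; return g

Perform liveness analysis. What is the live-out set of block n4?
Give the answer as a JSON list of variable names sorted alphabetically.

Per-block:
  n0 def {f,r} use ∅
  n1 def {p,x} use {f}
  n2 def {p} use ∅
  n3 def {g} use ∅
  n4 def {g,x} use {x}
  n5 def {g} use ∅

Backward fixpoint:
  n0 li=∅ lo={f}
  n1 li={f} lo={f,x}
  n2 li=∅ lo=∅
  n3 li=∅ lo=∅
  n4 li={f,x} lo={f}
  n5 li=∅ lo=∅

live-out(n4) = ["f"]

Answer: ["f"]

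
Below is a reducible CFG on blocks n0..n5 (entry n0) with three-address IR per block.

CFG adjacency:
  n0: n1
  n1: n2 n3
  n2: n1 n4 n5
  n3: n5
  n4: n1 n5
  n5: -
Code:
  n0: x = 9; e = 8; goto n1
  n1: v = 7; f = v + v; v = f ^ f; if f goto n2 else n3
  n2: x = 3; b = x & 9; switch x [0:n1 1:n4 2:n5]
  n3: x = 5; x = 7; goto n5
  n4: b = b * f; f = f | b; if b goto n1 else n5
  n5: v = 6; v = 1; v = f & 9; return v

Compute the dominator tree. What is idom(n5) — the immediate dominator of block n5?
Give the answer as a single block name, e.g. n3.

Answer: n1

Working:
idom tree: n1←n0 n2←n1 n3←n1 n4←n2 n5←n1
Dom∩ at merges:
  n1: preds {n0,n2,n4}: {n0} ∩ {n0,n1,n2} ∩ {n0,n1,n2,n4} = {n0}; idom=n0
  n5: preds {n2,n3,n4}: {n0,n1,n2} ∩ {n0,n1,n3} ∩ {n0,n1,n2,n4} = {n0,n1}; idom=n1

idom(n5) = n1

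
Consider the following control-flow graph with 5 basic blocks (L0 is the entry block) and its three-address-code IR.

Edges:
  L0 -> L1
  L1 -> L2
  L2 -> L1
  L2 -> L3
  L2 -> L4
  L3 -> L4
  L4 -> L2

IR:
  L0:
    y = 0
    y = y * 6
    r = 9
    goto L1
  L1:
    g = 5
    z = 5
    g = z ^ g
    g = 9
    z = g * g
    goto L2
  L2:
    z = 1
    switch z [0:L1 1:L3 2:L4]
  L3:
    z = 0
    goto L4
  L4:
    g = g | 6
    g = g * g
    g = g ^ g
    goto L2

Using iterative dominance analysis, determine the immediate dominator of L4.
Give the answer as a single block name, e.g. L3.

idom tree: L1←L0 L2←L1 L3←L2 L4←L2
Dom∩ at merges:
  L1: preds {L0,L2}: {L0} ∩ {L0,L1,L2} = {L0}; idom=L0
  L2: preds {L1,L4}: {L0,L1} ∩ {L0,L1,L2,L4} = {L0,L1}; idom=L1
  L4: preds {L2,L3}: {L0,L1,L2} ∩ {L0,L1,L2,L3} = {L0,L1,L2}; idom=L2

idom(L4) = L2

Answer: L2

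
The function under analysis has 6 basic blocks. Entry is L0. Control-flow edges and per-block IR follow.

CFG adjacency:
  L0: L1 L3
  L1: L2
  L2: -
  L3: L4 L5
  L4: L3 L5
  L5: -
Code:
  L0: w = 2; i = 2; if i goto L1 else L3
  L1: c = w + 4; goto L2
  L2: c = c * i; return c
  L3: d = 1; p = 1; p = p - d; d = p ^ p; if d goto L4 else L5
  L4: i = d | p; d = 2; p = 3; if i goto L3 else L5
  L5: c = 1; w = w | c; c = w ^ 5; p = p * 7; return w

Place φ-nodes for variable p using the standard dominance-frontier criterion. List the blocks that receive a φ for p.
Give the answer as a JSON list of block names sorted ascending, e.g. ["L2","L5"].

Answer: ["L3", "L5"]

Derivation:
idom tree: L1←L0 L2←L1 L3←L0 L4←L3 L5←L3
Dom∩ at merges:
  L3: preds {L0,L4}: {L0} ∩ {L0,L3,L4} = {L0}; idom=L0
  L5: preds {L3,L4}: {L0,L3} ∩ {L0,L3,L4} = {L0,L3}; idom=L3

DF walk-up:
  L3←L0: walk · to L0
  L3←L4: walk L4→L3 to L0
  L5←L3: walk · to L3
  L5←L4: walk L4 to L3
  L0 → ∅
  L1 → ∅
  L2 → ∅
  L3 → {L3}
  L4 → {L3,L5}
  L5 → ∅

φ for p: defs {L3,L4,L5}
  DF⁺ = {L3,L5}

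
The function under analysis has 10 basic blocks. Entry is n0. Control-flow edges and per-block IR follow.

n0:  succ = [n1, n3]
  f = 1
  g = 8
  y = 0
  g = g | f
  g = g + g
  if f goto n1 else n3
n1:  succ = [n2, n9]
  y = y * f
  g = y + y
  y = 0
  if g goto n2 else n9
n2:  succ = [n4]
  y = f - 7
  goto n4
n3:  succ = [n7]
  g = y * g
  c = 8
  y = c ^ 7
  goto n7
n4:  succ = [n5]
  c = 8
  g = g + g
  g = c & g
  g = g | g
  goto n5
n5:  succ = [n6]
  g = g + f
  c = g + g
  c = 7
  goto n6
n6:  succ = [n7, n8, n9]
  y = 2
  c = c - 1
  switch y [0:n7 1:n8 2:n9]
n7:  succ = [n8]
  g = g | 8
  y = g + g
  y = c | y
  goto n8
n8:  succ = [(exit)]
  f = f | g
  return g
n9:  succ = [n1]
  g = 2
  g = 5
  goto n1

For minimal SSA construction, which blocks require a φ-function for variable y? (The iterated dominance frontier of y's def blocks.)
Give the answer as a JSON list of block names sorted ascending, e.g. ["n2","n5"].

Answer: ["n1", "n7", "n8", "n9"]

Working:
idom tree: n1←n0 n2←n1 n3←n0 n4←n2 n5←n4 n6←n5 n7←n0 n8←n0 n9←n1
Dom∩ at merges:
  n1: preds {n0,n9}: {n0} ∩ {n0,n1,n9} = {n0}; idom=n0
  n7: preds {n3,n6}: {n0,n3} ∩ {n0,n1,n2,n4,n5,n6} = {n0}; idom=n0
  n8: preds {n6,n7}: {n0,n1,n2,n4,n5,n6} ∩ {n0,n7} = {n0}; idom=n0
  n9: preds {n1,n6}: {n0,n1} ∩ {n0,n1,n2,n4,n5,n6} = {n0,n1}; idom=n1

DF derivation:
  n1←n0: walk · to n0
  n1←n9: walk n9→n1 to n0
  n7←n3: walk n3 to n0
  n7←n6: walk n6→n5→n4→n2→n1 to n0
  n8←n6: walk n6→n5→n4→n2→n1 to n0
  n8←n7: walk n7 to n0
  n9←n1: walk · to n1
  n9←n6: walk n6→n5→n4→n2 to n1
  n0 → ∅
  n1 → {n1,n7,n8}
  n2 → {n7,n8,n9}
  n3 → {n7}
  n4 → {n7,n8,n9}
  n5 → {n7,n8,n9}
  n6 → {n7,n8,n9}
  n7 → {n8}
  n8 → ∅
  n9 → {n1}

φ for y: defs {n0,n1,n2,n3,n6,n7}
  DF⁺ = {n1,n7,n8,n9}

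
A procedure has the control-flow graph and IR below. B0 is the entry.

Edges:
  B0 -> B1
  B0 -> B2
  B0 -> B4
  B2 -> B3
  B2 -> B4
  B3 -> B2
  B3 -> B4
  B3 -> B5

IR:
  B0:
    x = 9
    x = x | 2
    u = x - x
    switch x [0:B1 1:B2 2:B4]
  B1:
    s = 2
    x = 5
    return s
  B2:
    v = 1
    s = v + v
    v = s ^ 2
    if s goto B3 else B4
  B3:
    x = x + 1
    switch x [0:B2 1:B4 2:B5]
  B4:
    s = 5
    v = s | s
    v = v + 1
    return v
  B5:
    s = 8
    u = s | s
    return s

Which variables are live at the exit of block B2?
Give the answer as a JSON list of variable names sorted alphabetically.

Block summaries:
  B0 def {u,x} use ∅
  B1 def {s,x} use ∅
  B2 def {s,v} use ∅
  B3 def {x} use {x}
  B4 def {s,v} use ∅
  B5 def {s,u} use ∅

Live sets:
  B0: in=∅ out={x}
  B1: in=∅ out=∅
  B2: in={x} out={x}
  B3: in={x} out={x}
  B4: in=∅ out=∅
  B5: in=∅ out=∅

live-out(B2) = ["x"]

Answer: ["x"]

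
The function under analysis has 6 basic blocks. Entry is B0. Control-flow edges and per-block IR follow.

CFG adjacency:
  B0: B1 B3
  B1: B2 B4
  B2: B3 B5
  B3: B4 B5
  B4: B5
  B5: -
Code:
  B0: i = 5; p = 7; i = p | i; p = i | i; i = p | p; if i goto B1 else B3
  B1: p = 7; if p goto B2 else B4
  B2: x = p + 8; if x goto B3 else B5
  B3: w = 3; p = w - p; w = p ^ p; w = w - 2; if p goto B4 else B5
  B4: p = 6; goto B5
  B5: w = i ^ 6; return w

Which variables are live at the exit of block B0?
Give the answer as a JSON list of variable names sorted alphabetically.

Answer: ["i", "p"]

Working:
Block summaries:
  B0: {i,p} / ∅
  B1: {p} / ∅
  B2: {x} / {p}
  B3: {p,w} / {p}
  B4: {p} / ∅
  B5: {w} / {i}

Liveness:
  live B0: ∅→{i,p}
  live B1: {i}→{i,p}
  live B2: {i,p}→{i,p}
  live B3: {i,p}→{i}
  live B4: {i}→{i}
  live B5: {i}→∅

live-out(B0) = ["i", "p"]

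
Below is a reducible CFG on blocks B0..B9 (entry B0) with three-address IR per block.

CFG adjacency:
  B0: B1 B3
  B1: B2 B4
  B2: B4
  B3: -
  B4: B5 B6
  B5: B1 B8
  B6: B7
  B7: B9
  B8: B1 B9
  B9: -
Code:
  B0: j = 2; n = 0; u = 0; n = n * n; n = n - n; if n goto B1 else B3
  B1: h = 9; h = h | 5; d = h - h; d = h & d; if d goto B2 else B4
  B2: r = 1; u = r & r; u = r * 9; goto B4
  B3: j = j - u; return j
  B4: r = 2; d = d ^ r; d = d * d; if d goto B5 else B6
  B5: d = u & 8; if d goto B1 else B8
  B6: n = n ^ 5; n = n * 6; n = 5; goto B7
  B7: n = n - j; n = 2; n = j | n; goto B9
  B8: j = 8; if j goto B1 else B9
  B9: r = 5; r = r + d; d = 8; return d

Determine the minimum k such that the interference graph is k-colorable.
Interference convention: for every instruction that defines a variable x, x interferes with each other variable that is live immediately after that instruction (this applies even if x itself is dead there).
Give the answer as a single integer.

Block summaries:
  B0: {j,n,u} / ∅
  B1: {d,h} / ∅
  B2: {r,u} / ∅
  B3: {j} / {j,u}
  B4: {d,r} / {d}
  B5: {d} / {u}
  B6: {n} / {n}
  B7: {n} / {j,n}
  B8: {j} / ∅
  B9: {d,r} / {d}

Liveness:
  B0 li=∅ lo={j,n,u}
  B1 li={j,n,u} lo={d,j,n,u}
  B2 li={d,j,n} lo={d,j,n,u}
  B3 li={j,u} lo=∅
  B4 li={d,j,n,u} lo={d,j,n,u}
  B5 li={j,n,u} lo={d,j,n,u}
  B6 li={d,j,n} lo={d,j,n}
  B7 li={d,j,n} lo={d}
  B8 li={d,n,u} lo={d,j,n,u}
  B9 li={d} lo=∅

Interference:
  d — {h,j,n,r,u}
  h — {d,j,n,u}
  j — {d,h,n,r,u}
  n — {d,h,j,r,u}
  r — {d,j,n,u}
  u — {d,h,j,n,r}

Colouring:
  clique {d,h,j,n,u} ⇒ need ≥ 5
  assign d→r0 h→r4 j→r1 n→r2 r→r4 u→r3 — no edge inside a register ⇒ χ ≤ 5
  χ = 5

Answer: 5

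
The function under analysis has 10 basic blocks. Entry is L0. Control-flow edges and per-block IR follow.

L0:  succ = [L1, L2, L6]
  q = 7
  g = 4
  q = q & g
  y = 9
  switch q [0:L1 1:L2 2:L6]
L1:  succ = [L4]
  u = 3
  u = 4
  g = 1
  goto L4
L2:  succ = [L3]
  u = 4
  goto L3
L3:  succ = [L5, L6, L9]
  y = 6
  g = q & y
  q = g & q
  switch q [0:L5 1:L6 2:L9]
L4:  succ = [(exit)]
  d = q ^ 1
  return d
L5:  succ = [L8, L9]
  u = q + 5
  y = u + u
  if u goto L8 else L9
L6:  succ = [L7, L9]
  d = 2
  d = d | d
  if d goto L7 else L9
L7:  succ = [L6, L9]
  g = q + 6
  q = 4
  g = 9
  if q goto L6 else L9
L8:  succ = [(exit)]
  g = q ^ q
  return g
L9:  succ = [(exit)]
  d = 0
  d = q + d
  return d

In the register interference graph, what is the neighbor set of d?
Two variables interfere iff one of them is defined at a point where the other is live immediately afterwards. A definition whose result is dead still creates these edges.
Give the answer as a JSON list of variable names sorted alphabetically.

Answer: ["q"]

Derivation:
Block summaries:
  L0: {g,q,y} / ∅
  L1: {g,u} / ∅
  L2: {u} / ∅
  L3: {g,q,y} / {q}
  L4: {d} / {q}
  L5: {u,y} / {q}
  L6: {d} / ∅
  L7: {g,q} / {q}
  L8: {g} / {q}
  L9: {d} / {q}

Live sets:
  L0 li=∅ lo={q}
  L1 li={q} lo={q}
  L2 li={q} lo={q}
  L3 li={q} lo={q}
  L4 li={q} lo=∅
  L5 li={q} lo={q}
  L6 li={q} lo={q}
  L7 li={q} lo={q}
  L8 li={q} lo=∅
  L9 li={q} lo=∅

Interference:
  d↔{q}
  g↔{q}
  q↔{d,g,u,y}
  u↔{q,y}
  y↔{q,u}

N(d) = ["q"]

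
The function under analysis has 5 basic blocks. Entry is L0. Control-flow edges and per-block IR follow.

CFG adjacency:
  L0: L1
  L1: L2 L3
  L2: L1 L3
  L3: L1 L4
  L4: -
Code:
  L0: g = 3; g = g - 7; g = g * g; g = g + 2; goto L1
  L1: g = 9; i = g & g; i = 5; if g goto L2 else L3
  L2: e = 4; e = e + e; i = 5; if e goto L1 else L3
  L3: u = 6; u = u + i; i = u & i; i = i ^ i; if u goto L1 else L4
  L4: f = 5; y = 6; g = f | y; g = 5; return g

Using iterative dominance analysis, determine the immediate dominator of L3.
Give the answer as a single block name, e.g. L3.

Answer: L1

Working:
idom tree: L1←L0 L2←L1 L3←L1 L4←L3
Dom at joins:
  L1: preds {L0,L2,L3}: {L0} ∩ {L0,L1,L2} ∩ {L0,L1,L3} = {L0}; idom=L0
  L3: preds {L1,L2}: {L0,L1} ∩ {L0,L1,L2} = {L0,L1}; idom=L1

idom(L3) = L1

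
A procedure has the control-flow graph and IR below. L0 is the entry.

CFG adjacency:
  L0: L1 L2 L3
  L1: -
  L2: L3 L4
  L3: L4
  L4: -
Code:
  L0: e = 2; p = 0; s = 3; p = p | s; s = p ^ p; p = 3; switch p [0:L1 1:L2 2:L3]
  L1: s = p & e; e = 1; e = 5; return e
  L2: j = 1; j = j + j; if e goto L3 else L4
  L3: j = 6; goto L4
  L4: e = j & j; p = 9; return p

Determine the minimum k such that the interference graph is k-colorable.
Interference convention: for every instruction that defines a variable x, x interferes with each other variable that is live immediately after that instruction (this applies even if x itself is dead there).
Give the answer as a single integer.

Answer: 3

Analysis:
Block summaries:
  L0: def={e,p,s} ue=∅
  L1: def={e,s} ue={e,p}
  L2: def={j} ue={e}
  L3: def={j} ue=∅
  L4: def={e,p} ue={j}

Liveness:
  live L0: ∅→{e,p}
  live L1: {e,p}→∅
  live L2: {e}→{j}
  live L3: ∅→{j}
  live L4: {j}→∅

Conflict graph:
  e — {j,p,s}
  j — {e}
  p — {e,s}
  s — {e,p}

Colouring:
  clique {e,p,s} ⇒ need ≥ 3
  3-colouring: R0={e}  R1={j,p}  R2={s}
  χ = 3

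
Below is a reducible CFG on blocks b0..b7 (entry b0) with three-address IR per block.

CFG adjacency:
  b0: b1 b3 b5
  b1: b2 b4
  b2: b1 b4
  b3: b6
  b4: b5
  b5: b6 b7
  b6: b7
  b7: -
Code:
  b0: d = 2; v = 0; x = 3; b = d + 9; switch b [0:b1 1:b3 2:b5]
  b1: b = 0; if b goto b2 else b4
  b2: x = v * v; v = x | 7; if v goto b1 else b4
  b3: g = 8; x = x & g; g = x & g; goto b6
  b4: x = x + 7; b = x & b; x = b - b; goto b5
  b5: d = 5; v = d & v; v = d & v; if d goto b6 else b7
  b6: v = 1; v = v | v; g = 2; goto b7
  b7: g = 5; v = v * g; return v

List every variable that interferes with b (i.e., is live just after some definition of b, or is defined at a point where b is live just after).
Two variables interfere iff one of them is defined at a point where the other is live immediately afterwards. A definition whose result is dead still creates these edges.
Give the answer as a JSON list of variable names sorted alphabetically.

Answer: ["v", "x"]

Analysis:
Per-block:
  b0: {b,d,v,x} / ∅
  b1: {b} / ∅
  b2: {v,x} / {v}
  b3: {g,x} / {x}
  b4: {b,x} / {b,x}
  b5: {d,v} / {v}
  b6: {g,v} / ∅
  b7: {g,v} / {v}

Backward fixpoint:
  b0: in=∅ out={v,x}
  b1: in={v,x} out={b,v,x}
  b2: in={b,v} out={b,v,x}
  b3: in={x} out=∅
  b4: in={b,v,x} out={v}
  b5: in={v} out={v}
  b6: in=∅ out={v}
  b7: in={v} out=∅

Conflict graph:
  b↔{v,x}
  d↔{v,x}
  g↔{v,x}
  v↔{b,d,g,x}
  x↔{b,d,g,v}

N(b) = ["v", "x"]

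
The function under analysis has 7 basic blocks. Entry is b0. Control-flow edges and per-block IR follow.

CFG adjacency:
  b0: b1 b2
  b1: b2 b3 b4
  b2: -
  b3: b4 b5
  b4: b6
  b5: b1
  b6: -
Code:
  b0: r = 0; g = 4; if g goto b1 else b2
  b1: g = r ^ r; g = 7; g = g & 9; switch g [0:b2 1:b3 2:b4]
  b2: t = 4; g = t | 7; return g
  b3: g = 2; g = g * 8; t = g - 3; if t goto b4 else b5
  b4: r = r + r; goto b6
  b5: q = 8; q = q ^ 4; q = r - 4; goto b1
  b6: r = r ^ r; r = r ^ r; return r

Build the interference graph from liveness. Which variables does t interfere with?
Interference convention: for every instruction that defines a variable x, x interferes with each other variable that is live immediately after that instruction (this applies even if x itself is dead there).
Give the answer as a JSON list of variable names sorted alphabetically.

Block summaries:
  b0: {g,r} / ∅
  b1: {g} / {r}
  b2: {g,t} / ∅
  b3: {g,t} / ∅
  b4: {r} / {r}
  b5: {q} / {r}
  b6: {r} / {r}

Backward fixpoint:
  live b0: ∅→{r}
  live b1: {r}→{r}
  live b2: ∅→∅
  live b3: {r}→{r}
  live b4: {r}→{r}
  live b5: {r}→{r}
  live b6: {r}→∅

Interfere edges:
  g↔{r}
  q↔{r}
  r↔{g,q,t}
  t↔{r}

N(t) = ["r"]

Answer: ["r"]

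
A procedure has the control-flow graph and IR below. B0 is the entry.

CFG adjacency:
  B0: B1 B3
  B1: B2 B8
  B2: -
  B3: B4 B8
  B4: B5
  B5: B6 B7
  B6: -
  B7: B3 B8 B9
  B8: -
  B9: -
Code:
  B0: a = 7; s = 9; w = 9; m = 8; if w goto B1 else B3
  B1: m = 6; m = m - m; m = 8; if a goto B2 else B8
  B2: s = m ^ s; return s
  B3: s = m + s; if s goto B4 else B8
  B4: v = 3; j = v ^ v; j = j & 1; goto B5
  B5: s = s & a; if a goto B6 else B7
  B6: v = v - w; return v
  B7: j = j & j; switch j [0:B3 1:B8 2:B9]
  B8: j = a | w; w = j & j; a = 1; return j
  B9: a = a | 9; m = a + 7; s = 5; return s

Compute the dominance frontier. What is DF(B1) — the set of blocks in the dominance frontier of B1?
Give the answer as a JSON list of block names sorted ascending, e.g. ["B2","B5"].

idom tree: B1←B0 B2←B1 B3←B0 B4←B3 B5←B4 B6←B5 B7←B5 B8←B0 B9←B7
Dom at joins:
  B3: preds {B0,B7}: {B0} ∩ {B0,B3,B4,B5,B7} = {B0}; idom=B0
  B8: preds {B1,B3,B7}: {B0,B1} ∩ {B0,B3} ∩ {B0,B3,B4,B5,B7} = {B0}; idom=B0

DF walk-up:
  join B3 pred B0: · stop@B0
  join B3 pred B7: B7→B5→B4→B3 stop@B0
  join B8 pred B1: B1 stop@B0
  join B8 pred B3: B3 stop@B0
  join B8 pred B7: B7→B5→B4→B3 stop@B0
  B0: DF=∅
  B1: DF={B8}
  B2: DF=∅
  B3: DF={B3,B8}
  B4: DF={B3,B8}
  B5: DF={B3,B8}
  B6: DF=∅
  B7: DF={B3,B8}
  B8: DF=∅
  B9: DF=∅

DF(B1) = ["B8"]

Answer: ["B8"]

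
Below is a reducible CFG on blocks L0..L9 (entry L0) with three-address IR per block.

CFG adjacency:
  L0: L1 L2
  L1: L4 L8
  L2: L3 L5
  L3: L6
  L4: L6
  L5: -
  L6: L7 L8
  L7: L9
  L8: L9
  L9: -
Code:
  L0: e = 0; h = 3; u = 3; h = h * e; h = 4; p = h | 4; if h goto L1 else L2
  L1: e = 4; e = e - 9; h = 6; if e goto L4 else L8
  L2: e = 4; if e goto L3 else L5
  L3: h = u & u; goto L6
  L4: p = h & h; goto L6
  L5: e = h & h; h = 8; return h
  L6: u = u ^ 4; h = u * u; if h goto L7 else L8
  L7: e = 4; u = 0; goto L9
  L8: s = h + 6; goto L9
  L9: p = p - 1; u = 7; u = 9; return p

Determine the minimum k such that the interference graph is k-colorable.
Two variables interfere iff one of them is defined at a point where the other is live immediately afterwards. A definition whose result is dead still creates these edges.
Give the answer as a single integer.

Answer: 4

Working:
Block summaries:
  L0 def {e,h,p,u} use ∅
  L1 def {e,h} use ∅
  L2 def {e} use ∅
  L3 def {h} use {u}
  L4 def {p} use {h}
  L5 def {e,h} use {h}
  L6 def {h,u} use {u}
  L7 def {e,u} use ∅
  L8 def {s} use {h}
  L9 def {p,u} use {p}

Liveness:
  L0 li=∅ lo={h,p,u}
  L1 li={p,u} lo={h,p,u}
  L2 li={h,p,u} lo={h,p,u}
  L3 li={p,u} lo={p,u}
  L4 li={h,u} lo={p,u}
  L5 li={h} lo=∅
  L6 li={p,u} lo={h,p}
  L7 li={p} lo={p}
  L8 li={h,p} lo={p}
  L9 li={p} lo=∅

Conflict graph:
  e: {h,p,u}
  h: {e,p,u}
  p: {e,h,s,u}
  s: {p}
  u: {e,h,p}

Chromatic number:
  lower bound: {e,h,p,u} mutually conflict ⇒ χ ≥ 4
  assign e→R1 h→R2 p→R0 s→R1 u→R3 — no edge inside a register ⇒ χ ≤ 4
  χ = 4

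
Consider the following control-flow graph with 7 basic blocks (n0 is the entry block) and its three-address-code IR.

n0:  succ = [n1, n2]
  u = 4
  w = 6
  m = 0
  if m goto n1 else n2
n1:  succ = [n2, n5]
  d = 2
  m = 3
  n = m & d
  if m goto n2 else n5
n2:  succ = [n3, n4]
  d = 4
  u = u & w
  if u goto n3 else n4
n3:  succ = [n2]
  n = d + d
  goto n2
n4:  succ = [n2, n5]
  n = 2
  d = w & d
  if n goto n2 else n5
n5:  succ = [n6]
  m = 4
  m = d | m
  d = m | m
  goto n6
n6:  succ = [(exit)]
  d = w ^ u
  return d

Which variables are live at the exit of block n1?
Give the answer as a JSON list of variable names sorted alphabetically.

def/use:
  n0 def {m,u,w} use ∅
  n1 def {d,m,n} use ∅
  n2 def {d,u} use {u,w}
  n3 def {n} use {d}
  n4 def {d,n} use {d,w}
  n5 def {d,m} use {d}
  n6 def {d} use {u,w}

Live sets:
  n0 li=∅ lo={u,w}
  n1 li={u,w} lo={d,u,w}
  n2 li={u,w} lo={d,u,w}
  n3 li={d,u,w} lo={u,w}
  n4 li={d,u,w} lo={d,u,w}
  n5 li={d,u,w} lo={u,w}
  n6 li={u,w} lo=∅

live-out(n1) = ["d", "u", "w"]

Answer: ["d", "u", "w"]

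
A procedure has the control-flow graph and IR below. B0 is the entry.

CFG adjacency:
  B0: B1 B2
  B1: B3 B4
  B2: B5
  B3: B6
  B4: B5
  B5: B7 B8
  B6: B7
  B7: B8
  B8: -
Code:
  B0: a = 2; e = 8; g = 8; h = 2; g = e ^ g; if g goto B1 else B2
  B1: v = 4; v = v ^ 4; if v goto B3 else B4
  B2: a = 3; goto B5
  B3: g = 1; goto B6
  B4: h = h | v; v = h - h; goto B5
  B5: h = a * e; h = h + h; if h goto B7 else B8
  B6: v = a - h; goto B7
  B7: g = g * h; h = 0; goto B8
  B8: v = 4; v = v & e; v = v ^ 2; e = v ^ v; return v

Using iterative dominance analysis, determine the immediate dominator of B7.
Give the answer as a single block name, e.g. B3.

idom tree: B1←B0 B2←B0 B3←B1 B4←B1 B5←B0 B6←B3 B7←B0 B8←B0
Dom∩ at merges:
  B5: preds {B2,B4}: {B0,B2} ∩ {B0,B1,B4} = {B0}; idom=B0
  B7: preds {B5,B6}: {B0,B5} ∩ {B0,B1,B3,B6} = {B0}; idom=B0
  B8: preds {B5,B7}: {B0,B5} ∩ {B0,B7} = {B0}; idom=B0

idom(B7) = B0

Answer: B0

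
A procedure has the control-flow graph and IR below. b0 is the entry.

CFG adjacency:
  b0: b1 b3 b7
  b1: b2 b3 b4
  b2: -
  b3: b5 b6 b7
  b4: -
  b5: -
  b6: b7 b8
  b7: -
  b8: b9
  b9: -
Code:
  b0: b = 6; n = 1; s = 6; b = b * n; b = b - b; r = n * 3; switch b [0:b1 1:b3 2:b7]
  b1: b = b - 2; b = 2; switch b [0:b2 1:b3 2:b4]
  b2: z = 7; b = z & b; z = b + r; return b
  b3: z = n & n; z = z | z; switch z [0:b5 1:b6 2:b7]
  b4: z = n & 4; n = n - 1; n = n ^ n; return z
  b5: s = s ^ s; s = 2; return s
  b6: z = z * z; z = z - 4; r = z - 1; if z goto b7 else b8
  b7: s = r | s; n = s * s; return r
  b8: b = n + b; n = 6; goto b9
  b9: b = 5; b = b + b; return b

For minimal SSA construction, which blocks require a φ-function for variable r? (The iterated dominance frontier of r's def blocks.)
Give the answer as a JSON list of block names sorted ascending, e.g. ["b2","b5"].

Answer: ["b7"]

Working:
idom tree: b1←b0 b2←b1 b3←b0 b4←b1 b5←b3 b6←b3 b7←b0 b8←b6 b9←b8
Dom at joins:
  b3: preds {b0,b1}: {b0} ∩ {b0,b1} = {b0}; idom=b0
  b7: preds {b0,b3,b6}: {b0} ∩ {b0,b3} ∩ {b0,b3,b6} = {b0}; idom=b0

DF walk-up:
  b3←b0: walk · to b0
  b3←b1: walk b1 to b0
  b7←b0: walk · to b0
  b7←b3: walk b3 to b0
  b7←b6: walk b6→b3 to b0
  b0: DF=∅
  b1: DF={b3}
  b2: DF=∅
  b3: DF={b7}
  b4: DF=∅
  b5: DF=∅
  b6: DF={b7}
  b7: DF=∅
  b8: DF=∅
  b9: DF=∅

φ for r: defs {b0,b6}
  DF⁺ = {b7}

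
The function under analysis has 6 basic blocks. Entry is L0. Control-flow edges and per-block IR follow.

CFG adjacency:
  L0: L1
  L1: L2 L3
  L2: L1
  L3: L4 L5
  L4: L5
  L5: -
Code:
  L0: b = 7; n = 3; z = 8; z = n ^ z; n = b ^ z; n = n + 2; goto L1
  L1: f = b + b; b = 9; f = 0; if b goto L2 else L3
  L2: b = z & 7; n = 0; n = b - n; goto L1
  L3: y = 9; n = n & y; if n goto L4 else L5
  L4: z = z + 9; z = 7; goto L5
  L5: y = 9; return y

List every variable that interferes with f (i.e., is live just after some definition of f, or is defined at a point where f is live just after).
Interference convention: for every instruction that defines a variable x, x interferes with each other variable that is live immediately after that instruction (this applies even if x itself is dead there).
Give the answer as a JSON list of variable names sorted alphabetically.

Answer: ["b", "n", "z"]

Working:
Per-block:
  L0: {b,n,z} / ∅
  L1: {b,f} / {b}
  L2: {b,n} / {z}
  L3: {n,y} / {n}
  L4: {z} / {z}
  L5: {y} / ∅

Live sets:
  L0: in=∅ out={b,n,z}
  L1: in={b,n,z} out={n,z}
  L2: in={z} out={b,n,z}
  L3: in={n,z} out={z}
  L4: in={z} out=∅
  L5: in=∅ out=∅

Interference:
  b: {f,n,z}
  f: {b,n,z}
  n: {b,f,y,z}
  y: {n,z}
  z: {b,f,n,y}

N(f) = ["b", "n", "z"]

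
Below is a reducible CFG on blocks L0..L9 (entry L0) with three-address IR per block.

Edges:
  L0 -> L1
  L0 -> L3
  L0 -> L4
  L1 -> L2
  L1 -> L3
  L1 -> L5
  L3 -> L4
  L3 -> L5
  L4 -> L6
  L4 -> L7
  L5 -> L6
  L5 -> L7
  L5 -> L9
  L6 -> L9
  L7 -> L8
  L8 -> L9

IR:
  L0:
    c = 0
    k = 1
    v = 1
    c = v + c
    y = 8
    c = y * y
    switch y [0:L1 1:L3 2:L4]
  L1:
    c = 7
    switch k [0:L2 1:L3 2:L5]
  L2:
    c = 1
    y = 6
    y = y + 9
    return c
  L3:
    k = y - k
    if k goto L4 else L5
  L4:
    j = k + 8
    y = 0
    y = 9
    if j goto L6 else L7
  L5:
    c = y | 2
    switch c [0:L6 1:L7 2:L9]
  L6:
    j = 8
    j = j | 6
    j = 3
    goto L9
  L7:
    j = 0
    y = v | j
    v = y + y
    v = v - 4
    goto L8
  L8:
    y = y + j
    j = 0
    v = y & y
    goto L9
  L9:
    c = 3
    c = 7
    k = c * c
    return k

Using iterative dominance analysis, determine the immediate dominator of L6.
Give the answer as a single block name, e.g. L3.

idom tree: L1←L0 L2←L1 L3←L0 L4←L0 L5←L0 L6←L0 L7←L0 L8←L7 L9←L0
Join-block Dom:
  L3: preds {L0,L1}: {L0} ∩ {L0,L1} = {L0}; idom=L0
  L4: preds {L0,L3}: {L0} ∩ {L0,L3} = {L0}; idom=L0
  L5: preds {L1,L3}: {L0,L1} ∩ {L0,L3} = {L0}; idom=L0
  L6: preds {L4,L5}: {L0,L4} ∩ {L0,L5} = {L0}; idom=L0
  L7: preds {L4,L5}: {L0,L4} ∩ {L0,L5} = {L0}; idom=L0
  L9: preds {L5,L6,L8}: {L0,L5} ∩ {L0,L6} ∩ {L0,L7,L8} = {L0}; idom=L0

idom(L6) = L0

Answer: L0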